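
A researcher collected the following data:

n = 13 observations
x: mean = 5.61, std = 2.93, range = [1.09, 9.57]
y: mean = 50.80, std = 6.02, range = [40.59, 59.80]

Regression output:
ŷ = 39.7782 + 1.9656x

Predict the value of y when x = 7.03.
ŷ = 53.5964

x = 7.03 lies inside the observed range [1.09, 9.57], so the fitted equation applies directly:

ŷ = 39.7782 + 1.9656 × 7.03
ŷ = 39.7782 + 13.8182
ŷ = 53.5964

This is the fitted mean response at that x — an individual observation would come with a wider prediction interval.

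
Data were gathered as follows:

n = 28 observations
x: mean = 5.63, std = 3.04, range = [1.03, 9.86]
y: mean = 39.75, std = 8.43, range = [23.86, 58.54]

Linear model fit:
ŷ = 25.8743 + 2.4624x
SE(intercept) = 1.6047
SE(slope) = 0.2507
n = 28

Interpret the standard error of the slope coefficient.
The slope 2.4624 is pinned down to within about ±0.2507 (one SE) by these data — relative uncertainty 10.2%, i.e. precise.

SE(β̂₁) = 0.2507 says: if we drew many samples of n = 28 from the same population and refit each time, the fitted slopes would scatter with a standard deviation of roughly 0.2507 around the true β₁.

Relative precision:
- SE / |β̂₁| = 0.2507 / 2.4624 = 10.2%
- Rule of thumb (under 20%: precise; 20% to under 50%: moderately precise; 50% or more: imprecise) → precise

Link to the t-test: t = β̂₁ / SE(β̂₁) = 2.4624 / 0.2507 = 9.8221, the statistic for H₀: β₁ = 0.

What drives SE(β̂₁): wider spread of x values → smaller SE.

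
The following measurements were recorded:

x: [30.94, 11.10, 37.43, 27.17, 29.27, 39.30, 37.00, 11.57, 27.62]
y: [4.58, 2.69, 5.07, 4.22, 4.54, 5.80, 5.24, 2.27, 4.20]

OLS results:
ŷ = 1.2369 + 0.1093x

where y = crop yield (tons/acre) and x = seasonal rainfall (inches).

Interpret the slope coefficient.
On average, crop yield is about 0.1093 tons/acre higher for every extra inch of rainfall.

β₁ = 0.1093 is the change in predicted crop yield (tons/acre) per additional inch of rainfall.

Interpretation:
- Rainfall up by 1 inch → predicted crop yield increases by 0.1093 tons/acre
- This is a linear approximation: the same per-unit change is assumed across the whole observed x range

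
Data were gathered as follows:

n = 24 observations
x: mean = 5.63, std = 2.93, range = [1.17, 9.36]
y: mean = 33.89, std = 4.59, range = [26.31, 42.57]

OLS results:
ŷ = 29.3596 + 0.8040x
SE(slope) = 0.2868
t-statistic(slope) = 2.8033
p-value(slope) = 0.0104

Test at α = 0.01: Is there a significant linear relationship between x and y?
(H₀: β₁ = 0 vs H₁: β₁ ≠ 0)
Since p-value = 0.0104 ≥ α = 0.01, fail to reject H₀ — the slope is not significantly different from 0.

Hypothesis test for the slope coefficient:

H₀: β₁ = 0 (no linear relationship)
H₁: β₁ ≠ 0 (linear relationship exists)

Test statistic: t = β̂₁ / SE(β̂₁) = 0.8040 / 0.2868 = 2.8033

The p-value (0.0104) is the probability, under H₀, of a t-statistic at least as extreme as |t| = 2.8033 (two-sided, df = n − 2 = 22).

Decision rule: reject H₀ if p-value < α.
p-value = 0.0104 ≥ α = 0.01 → fail to reject H₀.

There is not sufficient evidence at the 1% significance level to conclude that a linear relationship exists between x and y.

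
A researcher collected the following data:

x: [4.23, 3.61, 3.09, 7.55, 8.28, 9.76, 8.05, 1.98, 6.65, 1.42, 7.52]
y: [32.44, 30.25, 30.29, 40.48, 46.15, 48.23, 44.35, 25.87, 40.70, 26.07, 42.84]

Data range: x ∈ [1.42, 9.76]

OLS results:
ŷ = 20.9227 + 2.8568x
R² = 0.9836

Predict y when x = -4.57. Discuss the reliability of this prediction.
ŷ = 7.8671, but this is extrapolation (below the data range [1.42, 9.76]) and may be unreliable.

Prediction calculation:
ŷ = 20.9227 + 2.8568 × (-4.57)
ŷ = 7.8671

Reliability:
- Data range: x ∈ [1.42, 9.76]
- Prediction point: x = -4.57 is 5.99 units below the observed range → this is EXTRAPOLATION, not interpolation

Why that matters here:
- The linear relationship may not hold outside the observed range
- The standard error of prediction grows with (x − x̄)², and x = -4.57 is far from x̄ = 5.65
- R² describes fit only over the sampled x values; it says nothing about behaviour beyond them

A defensible statement: 'if the linear trend continued to x = -4.57, y would be about 7.8671' — the premise is untested.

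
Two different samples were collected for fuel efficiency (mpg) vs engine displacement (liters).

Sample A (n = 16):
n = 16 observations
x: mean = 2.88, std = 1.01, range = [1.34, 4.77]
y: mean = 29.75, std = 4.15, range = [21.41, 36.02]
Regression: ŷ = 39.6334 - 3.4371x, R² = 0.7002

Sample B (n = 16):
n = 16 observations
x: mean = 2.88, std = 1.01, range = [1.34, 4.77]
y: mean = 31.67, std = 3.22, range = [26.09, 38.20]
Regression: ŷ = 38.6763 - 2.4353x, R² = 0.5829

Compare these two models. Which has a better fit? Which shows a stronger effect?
Model A has the better fit (R² = 0.7002 vs 0.5829). Model A shows the stronger effect (|β₁| = 3.4371 vs 2.4353).

Model Comparison:

Which explains more variance? (R²)
- Model A: R² = 0.7002 → 70.02% of variance in fuel efficiency explained
- Model B: R² = 0.5829 → 58.29% of variance in fuel efficiency explained
- 0.7002 > 0.5829 → Model A has the better fit

Strength of effect — compare |β₁|:
- Model A: β₁ = -3.4371 → predicted fuel efficiency falls 3.4371 mpg per additional liter of engine displacement
- Model B: β₁ = -2.4353 → predicted fuel efficiency falls 2.4353 mpg per additional liter of engine displacement
- |-3.4371| > |-2.4353| → Model A shows the stronger marginal effect

Notes:
- A better fit (higher R²) doesn't necessarily mean a more important relationship.
- R² measures how tightly points cluster around the line; β₁ measures how steep the line is — they answer different questions.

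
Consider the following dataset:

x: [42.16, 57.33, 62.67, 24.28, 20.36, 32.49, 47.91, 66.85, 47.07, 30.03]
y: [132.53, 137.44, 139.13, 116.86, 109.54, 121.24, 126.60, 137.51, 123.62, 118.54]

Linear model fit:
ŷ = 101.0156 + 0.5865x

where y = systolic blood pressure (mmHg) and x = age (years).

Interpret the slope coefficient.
On average, blood pressure is about 0.5865 mmHg higher for every extra year of age.

The slope β₁ = 0.5865 gives the rate at which the fitted blood pressure changes with age.

Interpretation:
- Age up by 1 year → predicted blood pressure increases by 0.5865 mmHg
- The effect is assumed constant over the observed range of x (linearity)
- The slope describes association in these data, not necessarily a causal effect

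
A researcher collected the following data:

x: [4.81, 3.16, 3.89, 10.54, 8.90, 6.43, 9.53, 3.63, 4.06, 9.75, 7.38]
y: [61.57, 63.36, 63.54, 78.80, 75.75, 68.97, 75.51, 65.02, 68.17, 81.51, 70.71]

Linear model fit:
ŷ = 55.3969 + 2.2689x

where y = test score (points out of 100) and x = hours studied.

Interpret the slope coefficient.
An increase of one hour in study time is associated with a 2.2689 points increase in predicted test score.

The slope coefficient β₁ = 2.2689 represents the marginal effect of study time on test score.

Interpretation:
- Study time up by 1 hour → predicted test score increases by 2.2689 points
- The effect is assumed constant over the observed range of x (linearity)
- The slope describes association in these data, not necessarily a causal effect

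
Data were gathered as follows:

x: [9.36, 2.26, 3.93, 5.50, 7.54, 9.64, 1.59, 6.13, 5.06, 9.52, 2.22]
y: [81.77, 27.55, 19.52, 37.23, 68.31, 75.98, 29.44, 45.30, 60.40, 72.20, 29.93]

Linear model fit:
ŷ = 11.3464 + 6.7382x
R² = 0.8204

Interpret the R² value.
About 82.04% of the variability in y is accounted for by the regression on x (R² = 0.8204) — a strong linear fit.

The coefficient of determination R² is the fraction of the total variation in y that the fitted line accounts for.

Here R² = 0.8204:
- Explained: 82.04% of the variation in y
- Unexplained (residual): 100% − 82.04% = 17.96%
- Rule of thumb (below 0.3 weak; 0.3 to below 0.7 moderate; 0.7 and above strong) → strong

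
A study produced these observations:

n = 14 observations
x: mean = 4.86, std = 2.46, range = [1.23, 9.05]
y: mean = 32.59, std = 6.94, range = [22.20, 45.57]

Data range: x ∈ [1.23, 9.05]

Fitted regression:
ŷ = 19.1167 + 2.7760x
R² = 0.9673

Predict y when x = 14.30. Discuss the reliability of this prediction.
The equation gives ŷ = 58.8135; however x = 14.30 is 5.25 units above the observed range, so this extrapolated value should not be trusted.

Prediction calculation:
ŷ = 19.1167 + 2.7760 × 14.30
ŷ = 58.8135

Reliability:
- Data range: x ∈ [1.23, 9.05]
- Prediction point: x = 14.30 is 5.25 units above the observed range → this is EXTRAPOLATION, not interpolation

Why that matters here:
- R² describes fit only over the sampled x values; it says nothing about behaviour beyond them
- There are no observations near this x to validate the fitted line there
- The linear relationship may not hold outside the observed range

The R² = 0.9673 only validates the fit within [1.23, 9.05]; treat ŷ = 58.8135 with caution.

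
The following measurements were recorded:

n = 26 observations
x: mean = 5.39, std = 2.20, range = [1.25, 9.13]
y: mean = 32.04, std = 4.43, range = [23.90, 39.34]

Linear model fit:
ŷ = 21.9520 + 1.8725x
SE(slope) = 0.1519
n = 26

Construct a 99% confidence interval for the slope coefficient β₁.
The 99% CI for β₁ is (1.4477, 2.2973)

Confidence interval for the slope:

The 99% CI for β₁ is: β̂₁ ± t*(α/2, n-2) × SE(β̂₁)

Step 1: Find critical t-value
- Confidence level = 0.99
- Degrees of freedom = n - 2 = 26 - 2 = 24
- t*(α/2, 24) = 2.7969

Step 2: Calculate margin of error
Margin = 2.7969 × 0.1519 = 0.4248

Step 3: Construct interval
CI = 1.8725 ± 0.4248
CI = (1.4477, 2.2973)

Interpretation: intervals built this way capture the true β₁ in 99% of repeated samples; here the plausible range for the per-unit effect of x on y is 1.4477 to 2.2973.
The interval does not include 0, suggesting a significant linear relationship.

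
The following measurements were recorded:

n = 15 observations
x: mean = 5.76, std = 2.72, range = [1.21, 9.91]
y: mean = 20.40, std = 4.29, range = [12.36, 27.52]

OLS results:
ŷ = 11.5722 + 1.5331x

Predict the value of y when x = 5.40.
ŷ = 19.8509

To predict y for x = 5.40, substitute into the regression equation:

ŷ = 11.5722 + 1.5331 × 5.40
ŷ = 11.5722 + 8.2787
ŷ = 19.8509

This is a point prediction; actual observations scatter around it by roughly the residual standard deviation.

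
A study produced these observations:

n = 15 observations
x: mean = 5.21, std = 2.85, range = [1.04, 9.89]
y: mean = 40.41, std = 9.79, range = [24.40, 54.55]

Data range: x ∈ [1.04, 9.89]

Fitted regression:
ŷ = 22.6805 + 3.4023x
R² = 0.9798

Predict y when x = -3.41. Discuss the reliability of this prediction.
ŷ = 11.0787 (extrapolation — x = -3.41 lies outside [1.04, 9.89], so reliability is low).

Prediction calculation:
ŷ = 22.6805 + 3.4023 × (-3.41)
ŷ = 11.0787

Reliability:
- Data range: x ∈ [1.04, 9.89]
- Prediction point: x = -3.41 is 4.45 units below the observed range → this is EXTRAPOLATION, not interpolation

Why that matters here:
- The standard error of prediction grows with (x − x̄)², and x = -3.41 is far from x̄ = 5.21
- R² describes fit only over the sampled x values; it says nothing about behaviour beyond them

A defensible statement: 'if the linear trend continued to x = -3.41, y would be about 11.0787' — the premise is untested.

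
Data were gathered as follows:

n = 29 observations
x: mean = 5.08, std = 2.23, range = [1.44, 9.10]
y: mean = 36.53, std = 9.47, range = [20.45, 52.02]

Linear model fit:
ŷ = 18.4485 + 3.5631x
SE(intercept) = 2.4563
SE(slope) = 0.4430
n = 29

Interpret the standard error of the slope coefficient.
SE(β̂₁) = 0.4430 is the estimated standard deviation of the slope estimate across repeated samples; relative to β̂₁ = 3.5631 that is 12.4%, a precise estimate.

SE(β̂₁) = 0.4430 says: if we drew many samples of n = 29 from the same population and refit each time, the fitted slopes would scatter with a standard deviation of roughly 0.4430 around the true β₁.

Relative precision:
- SE / |β̂₁| = 0.4430 / 3.5631 = 12.4%
- Rule of thumb (under 20%: precise; 20% to under 50%: moderately precise; 50% or more: imprecise) → precise

Rough 95% range (±2 SE): 3.5631 ± 0.8860 → (2.6771, 4.4491).

What drives SE(β̂₁): wider spread of x values → smaller SE; larger n (here n = 29) → smaller SE.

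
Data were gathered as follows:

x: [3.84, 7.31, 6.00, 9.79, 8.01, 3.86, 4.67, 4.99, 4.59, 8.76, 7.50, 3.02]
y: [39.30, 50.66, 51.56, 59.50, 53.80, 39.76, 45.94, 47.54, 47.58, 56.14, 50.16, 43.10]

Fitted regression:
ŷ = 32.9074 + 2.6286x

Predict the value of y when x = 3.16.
ŷ = 41.2138

Plug x = 3.16 into the fitted line:

ŷ = 32.9074 + 2.6286 × 3.16
ŷ = 32.9074 + 8.3064
ŷ = 41.2138

This is a point prediction; actual observations scatter around it by roughly the residual standard deviation.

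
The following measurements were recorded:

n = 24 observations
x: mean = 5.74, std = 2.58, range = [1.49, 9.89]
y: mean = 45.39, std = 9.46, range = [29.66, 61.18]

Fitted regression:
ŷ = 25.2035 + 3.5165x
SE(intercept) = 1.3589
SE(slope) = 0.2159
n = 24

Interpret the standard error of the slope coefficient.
The slope 3.5165 is pinned down to within about ±0.2159 (one SE) by these data — relative uncertainty 6.1%, i.e. precise.

SE(β̂₁) = 0.2159 says: if we drew many samples of n = 24 from the same population and refit each time, the fitted slopes would scatter with a standard deviation of roughly 0.2159 around the true β₁.

Relative precision:
- SE / |β̂₁| = 0.2159 / 3.5165 = 6.1%
- Rule of thumb (under 20%: precise; 20% to under 50%: moderately precise; 50% or more: imprecise) → precise

Rough 95% range (±2 SE): 3.5165 ± 0.4318 → (3.0847, 3.9483).

What drives SE(β̂₁): wider spread of x values → smaller SE.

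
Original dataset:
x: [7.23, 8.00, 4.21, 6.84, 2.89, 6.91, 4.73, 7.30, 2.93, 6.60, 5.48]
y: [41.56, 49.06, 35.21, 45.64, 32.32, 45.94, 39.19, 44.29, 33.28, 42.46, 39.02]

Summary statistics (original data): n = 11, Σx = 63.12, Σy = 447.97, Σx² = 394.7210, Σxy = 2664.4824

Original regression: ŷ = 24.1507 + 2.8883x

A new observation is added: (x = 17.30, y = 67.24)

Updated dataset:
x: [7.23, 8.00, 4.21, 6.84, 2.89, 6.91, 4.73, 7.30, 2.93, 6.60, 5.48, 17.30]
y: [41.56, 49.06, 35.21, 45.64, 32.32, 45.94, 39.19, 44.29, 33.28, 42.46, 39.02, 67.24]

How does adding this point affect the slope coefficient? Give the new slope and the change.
Adding the point moves β₁ from 2.8883 to 2.4182, i.e. it decreases by 0.4701 (-16.3%).

The new point has HIGH LEVERAGE: x = 17.30 is far from the original mean x̄ = 63.12/11 ≈ 5.74 (original range [2.89, 8.00]).

Step 1: Update the sums with the new point (n goes from 11 to 12)
Σx  = 63.12 + 17.30 = 80.42
Σy  = 447.97 + 67.24 = 515.21
Σx² = 394.7210 + 17.30² = 394.7210 + 299.2900 = 694.0110
Σxy = 2664.4824 + 17.30×67.24 = 2664.4824 + 1163.2520 = 3827.7344

Step 2: Recompute the slope with b₁ = (nΣxy − ΣxΣy) / (nΣx² − (Σx)²)
Numerator   = 12×3827.7344 − 80.42×515.21 = 45932.8128 − 41433.1882 = 4499.6246
Denominator = 12×694.0110 − 80.42² = 8328.1320 − 6467.3764 = 1860.7556
b₁(new) = 4499.6246 / 1860.7556 = 2.4182

(Same formula on the original sums: (11×2664.4824 − 63.12×447.97) / (11×394.7210 − 63.12²) = 1033.4400 / 357.7966 = 2.8883, matching the given fit.)

Step 3: Change in slope
Δβ₁ = 2.4182 − 2.8883 = -0.4701
Relative change = -0.4701 / 2.8883 × 100% = -16.3%
→ the slope decreases when the point is added.

Because the point sits below the extension of the original line at a high-leverage x, it tilts the fit down.
In practice: investigate whether it comes from the same population as the rest of the sample; check such a point for data-entry or measurement error.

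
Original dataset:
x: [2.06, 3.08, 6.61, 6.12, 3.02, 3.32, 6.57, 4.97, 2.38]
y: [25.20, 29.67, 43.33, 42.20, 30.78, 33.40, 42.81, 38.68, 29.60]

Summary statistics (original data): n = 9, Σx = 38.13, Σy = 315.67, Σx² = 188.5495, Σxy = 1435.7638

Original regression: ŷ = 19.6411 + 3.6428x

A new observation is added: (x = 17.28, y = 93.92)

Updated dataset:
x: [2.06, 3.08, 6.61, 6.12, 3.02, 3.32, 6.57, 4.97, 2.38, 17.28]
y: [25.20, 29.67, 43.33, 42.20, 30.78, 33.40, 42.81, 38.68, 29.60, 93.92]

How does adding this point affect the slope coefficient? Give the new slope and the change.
New slope β₁ = 4.3813 versus 3.6428 before: a change of +0.7385 (+20.3%).

The new point has HIGH LEVERAGE: x = 17.28 is far from the original mean x̄ = 38.13/9 ≈ 4.24 (original range [2.06, 6.61]).

Step 1: Update the sums with the new point (n goes from 9 to 10)
Σx  = 38.13 + 17.28 = 55.41
Σy  = 315.67 + 93.92 = 409.59
Σx² = 188.5495 + 17.28² = 188.5495 + 298.5984 = 487.1479
Σxy = 1435.7638 + 17.28×93.92 = 1435.7638 + 1622.9376 = 3058.7014

Step 2: Recompute the slope with b₁ = (nΣxy − ΣxΣy) / (nΣx² − (Σx)²)
Numerator   = 10×3058.7014 − 55.41×409.59 = 30587.0140 − 22695.3819 = 7891.6321
Denominator = 10×487.1479 − 55.41² = 4871.4790 − 3070.2681 = 1801.2109
b₁(new) = 7891.6321 / 1801.2109 = 4.3813

(Same formula on the original sums: (9×1435.7638 − 38.13×315.67) / (9×188.5495 − 38.13²) = 885.3771 / 243.0486 = 3.6428, matching the given fit.)

Step 3: Change in slope
Δβ₁ = 4.3813 − 3.6428 = +0.7385
Relative change = +0.7385 / 3.6428 × 100% = +20.3%
→ the slope increases when the point is added.

Because the point sits above the extension of the original line at a high-leverage x, it tilts the fit up.
In practice: check such a point for data-entry or measurement error.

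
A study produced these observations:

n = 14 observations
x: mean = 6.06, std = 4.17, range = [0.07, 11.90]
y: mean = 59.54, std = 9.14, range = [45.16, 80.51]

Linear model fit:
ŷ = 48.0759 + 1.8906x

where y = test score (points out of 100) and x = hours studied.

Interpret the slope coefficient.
For each additional hour of study time, predicted test score increases by approximately 1.8906 points.

The slope coefficient β₁ = 1.8906 represents the marginal effect of study time on test score.

Interpretation:
- Study time up by 1 hour → predicted test score increases by 1.8906 points
- This is a linear approximation: the same per-unit change is assumed across the whole observed x range

The intercept β₀ = 48.0759 is the predicted test score when study time = 0.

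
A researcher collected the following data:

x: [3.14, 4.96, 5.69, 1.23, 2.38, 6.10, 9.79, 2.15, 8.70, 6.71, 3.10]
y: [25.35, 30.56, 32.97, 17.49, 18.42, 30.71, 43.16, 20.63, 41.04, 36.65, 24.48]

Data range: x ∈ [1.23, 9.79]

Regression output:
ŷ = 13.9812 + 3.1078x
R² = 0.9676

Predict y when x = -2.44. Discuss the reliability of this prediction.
ŷ = 6.3982, but this is extrapolation (below the data range [1.23, 9.79]) and may be unreliable.

Prediction calculation:
ŷ = 13.9812 + 3.1078 × (-2.44)
ŷ = 6.3982

Reliability:
- Data range: x ∈ [1.23, 9.79]
- Prediction point: x = -2.44 is 3.67 units below the observed range → this is EXTRAPOLATION, not interpolation

Why that matters here:
- There are no observations near this x to validate the fitted line there
- The standard error of prediction grows with (x − x̄)², and x = -2.44 is far from x̄ = 4.90

A defensible statement: 'if the linear trend continued to x = -2.44, y would be about 6.3982' — the premise is untested.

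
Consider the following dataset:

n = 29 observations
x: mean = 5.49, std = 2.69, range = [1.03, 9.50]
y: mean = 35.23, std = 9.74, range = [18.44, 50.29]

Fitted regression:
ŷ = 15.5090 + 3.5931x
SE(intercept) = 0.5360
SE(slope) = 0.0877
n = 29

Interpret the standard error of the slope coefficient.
SE(β̂₁) = 0.0877 is the estimated standard deviation of the slope estimate across repeated samples; relative to β̂₁ = 3.5931 that is 2.4%, a precise estimate.

SE(β̂₁) = 0.0877 says: if we drew many samples of n = 29 from the same population and refit each time, the fitted slopes would scatter with a standard deviation of roughly 0.0877 around the true β₁.

Relative precision:
- SE / |β̂₁| = 0.0877 / 3.5931 = 2.4%
- Rule of thumb (under 20%: precise; 20% to under 50%: moderately precise; 50% or more: imprecise) → precise

Link to the t-test: t = β̂₁ / SE(β̂₁) = 3.5931 / 0.0877 = 40.9704, the statistic for H₀: β₁ = 0.

What drives SE(β̂₁): larger n (here n = 29) → smaller SE; wider spread of x values → smaller SE; more residual scatter → larger SE.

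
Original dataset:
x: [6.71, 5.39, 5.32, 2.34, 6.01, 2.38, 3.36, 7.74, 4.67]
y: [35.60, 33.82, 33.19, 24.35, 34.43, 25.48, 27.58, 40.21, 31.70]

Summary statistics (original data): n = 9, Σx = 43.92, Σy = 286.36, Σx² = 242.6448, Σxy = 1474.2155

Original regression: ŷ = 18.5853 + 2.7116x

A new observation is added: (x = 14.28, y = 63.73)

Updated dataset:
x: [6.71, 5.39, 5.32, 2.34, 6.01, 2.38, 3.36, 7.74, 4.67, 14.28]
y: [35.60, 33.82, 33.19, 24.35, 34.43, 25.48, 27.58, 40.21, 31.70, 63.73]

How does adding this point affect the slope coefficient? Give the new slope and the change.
Adding the point moves β₁ from 2.7116 to 3.2155, i.e. it increases by 0.5039 (+18.6%).

The new point has HIGH LEVERAGE: x = 14.28 is far from the original mean x̄ = 43.92/9 ≈ 4.88 (original range [2.34, 7.74]).

Step 1: Update the sums with the new point (n goes from 9 to 10)
Σx  = 43.92 + 14.28 = 58.20
Σy  = 286.36 + 63.73 = 350.09
Σx² = 242.6448 + 14.28² = 242.6448 + 203.9184 = 446.5632
Σxy = 1474.2155 + 14.28×63.73 = 1474.2155 + 910.0644 = 2384.2799

Step 2: Recompute the slope with b₁ = (nΣxy − ΣxΣy) / (nΣx² − (Σx)²)
Numerator   = 10×2384.2799 − 58.20×350.09 = 23842.7990 − 20375.2380 = 3467.5610
Denominator = 10×446.5632 − 58.20² = 4465.6320 − 3387.2400 = 1078.3920
b₁(new) = 3467.5610 / 1078.3920 = 3.2155

(Same formula on the original sums: (9×1474.2155 − 43.92×286.36) / (9×242.6448 − 43.92²) = 691.0083 / 254.8368 = 2.7116, matching the given fit.)

Step 3: Change in slope
Δβ₁ = 3.2155 − 2.7116 = +0.5039
Relative change = +0.5039 / 2.7116 × 100% = +18.6%
→ the slope increases when the point is added.

A high-leverage point only changes the slope if it is off the original line; here y = 63.73 is above the original trend, so the slope increases.
In practice: investigate whether it comes from the same population as the rest of the sample.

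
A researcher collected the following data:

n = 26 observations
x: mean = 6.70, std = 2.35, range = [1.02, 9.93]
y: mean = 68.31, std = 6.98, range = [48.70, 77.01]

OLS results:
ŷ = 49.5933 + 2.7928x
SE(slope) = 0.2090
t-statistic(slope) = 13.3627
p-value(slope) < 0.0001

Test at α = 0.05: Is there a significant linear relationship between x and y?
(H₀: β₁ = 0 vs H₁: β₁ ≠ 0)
p-value < 0.0001 < α = 0.05, so we reject H₀. The relationship is significant.

Hypothesis test for the slope coefficient:

H₀: β₁ = 0 (no linear relationship)
H₁: β₁ ≠ 0 (linear relationship exists)

Test statistic: t = β̂₁ / SE(β̂₁) = 2.7928 / 0.2090 = 13.3627

With df = 24, the two-sided p-value for |t| = 13.3627 is <0.0001.

Decision rule: reject H₀ if p-value < α.
p-value < 0.0001 < α = 0.05 → reject H₀.

Conclusion: the linear association between x and y is significant at the 5% level.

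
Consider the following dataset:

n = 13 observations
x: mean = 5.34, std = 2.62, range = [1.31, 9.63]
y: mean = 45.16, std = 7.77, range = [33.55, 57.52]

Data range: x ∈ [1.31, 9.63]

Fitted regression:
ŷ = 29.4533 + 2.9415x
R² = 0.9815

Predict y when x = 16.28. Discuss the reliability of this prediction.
ŷ = 77.3409, but this is extrapolation (above the data range [1.31, 9.63]) and may be unreliable.

Prediction calculation:
ŷ = 29.4533 + 2.9415 × 16.28
ŷ = 77.3409

Reliability:
- Data range: x ∈ [1.31, 9.63]
- Prediction point: x = 16.28 is 6.65 units above the observed range → this is EXTRAPOLATION, not interpolation

Why that matters here:
- Real relationships often flatten, saturate, or turn nonlinear at extremes
- The linear relationship may not hold outside the observed range
- The standard error of prediction grows with (x − x̄)², and x = 16.28 is far from x̄ = 5.34

The R² = 0.9815 only validates the fit within [1.31, 9.63]; treat ŷ = 77.3409 with caution.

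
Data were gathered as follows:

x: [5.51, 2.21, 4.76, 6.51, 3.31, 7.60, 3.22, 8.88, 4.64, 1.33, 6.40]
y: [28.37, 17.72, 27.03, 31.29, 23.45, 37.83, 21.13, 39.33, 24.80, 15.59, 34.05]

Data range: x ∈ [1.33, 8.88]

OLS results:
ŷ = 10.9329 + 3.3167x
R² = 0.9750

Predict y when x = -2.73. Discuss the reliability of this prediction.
The equation gives ŷ = 1.8783; however x = -2.73 is 4.06 units below the observed range, so this extrapolated value should not be trusted.

Prediction calculation:
ŷ = 10.9329 + 3.3167 × (-2.73)
ŷ = 1.8783

Reliability:
- Data range: x ∈ [1.33, 8.88]
- Prediction point: x = -2.73 is 4.06 units below the observed range → this is EXTRAPOLATION, not interpolation

Why that matters here:
- There are no observations near this x to validate the fitted line there
- R² describes fit only over the sampled x values; it says nothing about behaviour beyond them

The R² = 0.9750 only validates the fit within [1.33, 8.88]; treat ŷ = 1.8783 with caution.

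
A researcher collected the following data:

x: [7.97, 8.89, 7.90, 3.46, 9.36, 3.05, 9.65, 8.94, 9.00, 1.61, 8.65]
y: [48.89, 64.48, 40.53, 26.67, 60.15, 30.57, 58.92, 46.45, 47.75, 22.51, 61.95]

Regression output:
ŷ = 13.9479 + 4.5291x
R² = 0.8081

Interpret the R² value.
About 80.81% of the variability in y is accounted for by the regression on x (R² = 0.8081) — a strong linear fit.

R² = 1 − SS_res/SS_tot compares the residual scatter to the total scatter of y about its mean.

Here R² = 0.8081:
- Explained: 80.81% of the variation in y
- Unexplained (residual): 100% − 80.81% = 19.19%
- Rule of thumb (below 0.3 weak; 0.3 to below 0.7 moderate; 0.7 and above strong) → strong

Note: R² says nothing about causation, and a high R² does not by itself mean the linear form is appropriate — check the residuals.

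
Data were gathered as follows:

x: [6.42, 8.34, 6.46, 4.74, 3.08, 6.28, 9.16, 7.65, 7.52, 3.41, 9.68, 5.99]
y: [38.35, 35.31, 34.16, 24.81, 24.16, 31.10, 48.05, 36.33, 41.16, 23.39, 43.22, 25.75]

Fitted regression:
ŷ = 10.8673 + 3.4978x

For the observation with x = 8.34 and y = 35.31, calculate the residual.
Residual = -4.7290

The residual is the difference between the actual value and the predicted value:

Residual = y - ŷ

Step 1: Calculate predicted value
ŷ = 10.8673 + 3.4978 × 8.34
ŷ = 40.0390

Step 2: Calculate residual
Residual = 35.31 - 40.0390
Residual = -4.7290

The residual is negative, so the observed y = 35.31 sits below the regression line (the line overestimates it by 4.7290).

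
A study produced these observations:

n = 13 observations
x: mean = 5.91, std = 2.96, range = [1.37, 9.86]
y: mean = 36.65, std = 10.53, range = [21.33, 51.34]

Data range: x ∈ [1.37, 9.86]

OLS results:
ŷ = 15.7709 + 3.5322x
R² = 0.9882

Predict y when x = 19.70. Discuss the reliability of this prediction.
The equation gives ŷ = 85.3552; however x = 19.70 is 9.84 units above the observed range, so this extrapolated value should not be trusted.

Prediction calculation:
ŷ = 15.7709 + 3.5322 × 19.70
ŷ = 85.3552

Reliability:
- Data range: x ∈ [1.37, 9.86]
- Prediction point: x = 19.70 is 9.84 units above the observed range → this is EXTRAPOLATION, not interpolation

Why that matters here:
- Real relationships often flatten, saturate, or turn nonlinear at extremes
- The standard error of prediction grows with (x − x̄)², and x = 19.70 is far from x̄ = 5.91

A defensible statement: 'if the linear trend continued to x = 19.70, y would be about 85.3552' — the premise is untested.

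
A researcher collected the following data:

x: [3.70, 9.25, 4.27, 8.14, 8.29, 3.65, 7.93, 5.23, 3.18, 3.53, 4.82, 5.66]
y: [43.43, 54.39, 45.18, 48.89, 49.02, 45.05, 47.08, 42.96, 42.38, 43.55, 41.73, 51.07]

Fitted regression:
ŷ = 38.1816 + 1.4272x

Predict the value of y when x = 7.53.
ŷ = 48.9284

x = 7.53 lies inside the observed range [3.18, 9.25], so the fitted equation applies directly:

ŷ = 38.1816 + 1.4272 × 7.53
ŷ = 38.1816 + 10.7468
ŷ = 48.9284

This is a point prediction; actual observations scatter around it by roughly the residual standard deviation.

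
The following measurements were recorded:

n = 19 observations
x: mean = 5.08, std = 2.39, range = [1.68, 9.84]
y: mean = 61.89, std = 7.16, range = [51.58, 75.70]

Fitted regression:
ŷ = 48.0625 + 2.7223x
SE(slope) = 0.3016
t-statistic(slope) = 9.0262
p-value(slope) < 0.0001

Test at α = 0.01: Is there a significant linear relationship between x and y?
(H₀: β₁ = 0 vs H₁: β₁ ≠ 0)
Since p-value < 0.0001 < α = 0.01, reject H₀ — the slope is significantly different from 0.

Hypothesis test for the slope coefficient:

H₀: β₁ = 0 (no linear relationship)
H₁: β₁ ≠ 0 (linear relationship exists)

Test statistic: t = β̂₁ / SE(β̂₁) = 2.7223 / 0.3016 = 9.0262

p < 0.0001: how often a slope estimate this far from 0 (in SE units) would arise by chance if β₁ were truly 0.

Decision rule: reject H₀ if p-value < α.
p-value < 0.0001 < α = 0.01 → reject H₀.

Conclusion: the linear association between x and y is significant at the 1% level.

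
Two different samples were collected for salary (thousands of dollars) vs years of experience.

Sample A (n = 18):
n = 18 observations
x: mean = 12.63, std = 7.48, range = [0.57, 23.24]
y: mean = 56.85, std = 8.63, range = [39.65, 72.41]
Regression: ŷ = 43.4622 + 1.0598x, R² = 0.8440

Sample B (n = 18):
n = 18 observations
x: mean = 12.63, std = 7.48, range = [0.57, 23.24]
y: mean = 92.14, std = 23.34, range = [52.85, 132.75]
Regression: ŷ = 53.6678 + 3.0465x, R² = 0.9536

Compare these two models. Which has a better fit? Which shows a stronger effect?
Model B has the better fit (R² = 0.9536 vs 0.8440). Model B shows the stronger effect (|β₁| = 3.0465 vs 1.0598).

Model Comparison:

Fit — compare R²:
- Model A: R² = 0.8440 → 84.40% of variance in salary explained
- Model B: R² = 0.9536 → 95.36% of variance in salary explained
- 0.9536 > 0.8440 → Model B has the better fit

Effect size (slope magnitude):
- Model A: β₁ = 1.0598 → predicted salary rises 1.0598 thousand dollars per additional year of experience
- Model B: β₁ = 3.0465 → predicted salary rises 3.0465 thousand dollars per additional year of experience
- |1.0598| < |3.0465| → Model B shows the stronger marginal effect

Note: The two samples could reflect different populations, time periods, or measurement quality.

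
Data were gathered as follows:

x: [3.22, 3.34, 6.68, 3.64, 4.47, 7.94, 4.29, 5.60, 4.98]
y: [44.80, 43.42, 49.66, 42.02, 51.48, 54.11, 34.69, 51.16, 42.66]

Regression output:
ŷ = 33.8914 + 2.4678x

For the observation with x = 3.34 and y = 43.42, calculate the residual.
Residual = 1.2861

The residual is the difference between the actual value and the predicted value:

Residual = y - ŷ

Step 1: Calculate predicted value
ŷ = 33.8914 + 2.4678 × 3.34
ŷ = 42.1339

Step 2: Calculate residual
Residual = 43.42 - 42.1339
Residual = 1.2861

Sign check: y > ŷ, so the point is above the line and the fit underestimates here.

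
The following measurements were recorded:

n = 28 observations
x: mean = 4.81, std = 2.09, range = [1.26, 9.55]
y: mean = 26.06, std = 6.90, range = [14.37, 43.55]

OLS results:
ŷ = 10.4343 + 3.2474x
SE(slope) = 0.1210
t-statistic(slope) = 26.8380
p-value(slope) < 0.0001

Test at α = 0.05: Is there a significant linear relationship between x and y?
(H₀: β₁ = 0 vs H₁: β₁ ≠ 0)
Since p-value < 0.0001 < α = 0.05, reject H₀ — the slope is significantly different from 0.

Hypothesis test for the slope coefficient:

H₀: β₁ = 0 (no linear relationship)
H₁: β₁ ≠ 0 (linear relationship exists)

Test statistic: t = β̂₁ / SE(β̂₁) = 3.2474 / 0.1210 = 26.8380

With df = 26, the two-sided p-value for |t| = 26.8380 is <0.0001.

Decision rule: reject H₀ if p-value < α.
p-value < 0.0001 < α = 0.05 → reject H₀.

Conclusion: the linear association between x and y is significant at the 5% level.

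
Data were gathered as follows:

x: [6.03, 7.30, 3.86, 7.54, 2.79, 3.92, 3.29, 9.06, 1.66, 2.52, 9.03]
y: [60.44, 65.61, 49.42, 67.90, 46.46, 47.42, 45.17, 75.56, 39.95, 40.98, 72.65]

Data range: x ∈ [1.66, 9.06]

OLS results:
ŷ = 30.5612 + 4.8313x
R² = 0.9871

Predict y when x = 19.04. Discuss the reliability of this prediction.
The equation gives ŷ = 122.5492; however x = 19.04 is 9.98 units above the observed range, so this extrapolated value should not be trusted.

Prediction calculation:
ŷ = 30.5612 + 4.8313 × 19.04
ŷ = 122.5492

Reliability:
- Data range: x ∈ [1.66, 9.06]
- Prediction point: x = 19.04 is 9.98 units above the observed range → this is EXTRAPOLATION, not interpolation

Why that matters here:
- There are no observations near this x to validate the fitted line there
- Real relationships often flatten, saturate, or turn nonlinear at extremes

Report the number if required, but flag clearly that it is an extrapolation.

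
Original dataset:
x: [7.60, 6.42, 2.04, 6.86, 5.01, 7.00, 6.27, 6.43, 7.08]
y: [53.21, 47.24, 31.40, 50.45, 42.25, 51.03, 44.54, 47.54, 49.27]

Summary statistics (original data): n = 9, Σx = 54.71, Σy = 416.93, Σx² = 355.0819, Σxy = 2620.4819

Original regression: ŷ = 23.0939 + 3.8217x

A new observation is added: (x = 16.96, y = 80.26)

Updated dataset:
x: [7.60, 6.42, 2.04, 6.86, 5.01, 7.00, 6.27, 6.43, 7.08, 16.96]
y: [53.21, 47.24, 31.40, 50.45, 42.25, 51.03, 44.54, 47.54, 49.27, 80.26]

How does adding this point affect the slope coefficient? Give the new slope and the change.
Adding the point moves β₁ from 3.8217 to 3.2413, i.e. it decreases by 0.5804 (-15.2%).

x = 16.96 lies well outside the original x-range [2.04, 7.60] (x̄ ≈ 6.08), so this observation has high leverage and can move the slope substantially.

Step 1: Update the sums with the new point (n goes from 9 to 10)
Σx  = 54.71 + 16.96 = 71.67
Σy  = 416.93 + 80.26 = 497.19
Σx² = 355.0819 + 16.96² = 355.0819 + 287.6416 = 642.7235
Σxy = 2620.4819 + 16.96×80.26 = 2620.4819 + 1361.2096 = 3981.6915

Step 2: Recompute the slope with b₁ = (nΣxy − ΣxΣy) / (nΣx² − (Σx)²)
Numerator   = 10×3981.6915 − 71.67×497.19 = 39816.9150 − 35633.6073 = 4183.3077
Denominator = 10×642.7235 − 71.67² = 6427.2350 − 5136.5889 = 1290.6461
b₁(new) = 4183.3077 / 1290.6461 = 3.2413

(Same formula on the original sums: (9×2620.4819 − 54.71×416.93) / (9×355.0819 − 54.71²) = 774.0968 / 202.5530 = 3.8217, matching the given fit.)

Step 3: Change in slope
Δβ₁ = 3.2413 − 3.8217 = -0.5804
Relative change = -0.5804 / 3.8217 × 100% = -15.2%
→ the slope decreases when the point is added.

Because the point sits below the extension of the original line at a high-leverage x, it tilts the fit down.
In practice: refit with and without it and report both if conclusions differ; check such a point for data-entry or measurement error.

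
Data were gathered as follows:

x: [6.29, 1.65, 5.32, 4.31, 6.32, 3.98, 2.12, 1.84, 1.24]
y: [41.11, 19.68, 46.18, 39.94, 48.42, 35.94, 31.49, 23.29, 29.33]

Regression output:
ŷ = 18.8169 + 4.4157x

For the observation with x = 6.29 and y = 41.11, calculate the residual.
Residual = -5.4817

The residual is the difference between the actual value and the predicted value:

Residual = y - ŷ

Step 1: Calculate predicted value
ŷ = 18.8169 + 4.4157 × 6.29
ŷ = 46.5917

Step 2: Calculate residual
Residual = 41.11 - 46.5917
Residual = -5.4817

Sign check: y < ŷ, so the point is below the line and the fit overestimates here.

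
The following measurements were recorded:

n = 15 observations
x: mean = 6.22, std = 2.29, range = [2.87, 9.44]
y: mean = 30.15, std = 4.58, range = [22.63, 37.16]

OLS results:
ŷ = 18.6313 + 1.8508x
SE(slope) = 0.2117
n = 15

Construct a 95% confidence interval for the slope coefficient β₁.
The 95% CI for β₁ is (1.3934, 2.3082)

Confidence interval for the slope:

The 95% CI for β₁ is: β̂₁ ± t*(α/2, n-2) × SE(β̂₁)

Step 1: Find critical t-value
- Confidence level = 0.95
- Degrees of freedom = n - 2 = 15 - 2 = 13
- t*(α/2, 13) = 2.1604

Step 2: Calculate margin of error
Margin = 2.1604 × 0.2117 = 0.4574

Step 3: Construct interval
CI = 1.8508 ± 0.4574
CI = (1.3934, 2.3082)

Interpretation: We are 95% confident that the true slope β₁ lies between 1.3934 and 2.3082.
Since 0 is outside the interval, a two-sided test at α = 0.05 would reject H₀: β₁ = 0.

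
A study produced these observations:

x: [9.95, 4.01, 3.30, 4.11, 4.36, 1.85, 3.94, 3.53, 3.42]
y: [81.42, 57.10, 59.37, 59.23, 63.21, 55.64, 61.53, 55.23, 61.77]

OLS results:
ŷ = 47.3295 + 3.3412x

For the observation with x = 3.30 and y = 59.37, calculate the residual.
Residual = 1.0145

The residual is the difference between the actual value and the predicted value:

Residual = y - ŷ

Step 1: Calculate predicted value
ŷ = 47.3295 + 3.3412 × 3.30
ŷ = 58.3555

Step 2: Calculate residual
Residual = 59.37 - 58.3555
Residual = 1.0145

Sign check: y > ŷ, so the point is above the line and the fit underestimates here.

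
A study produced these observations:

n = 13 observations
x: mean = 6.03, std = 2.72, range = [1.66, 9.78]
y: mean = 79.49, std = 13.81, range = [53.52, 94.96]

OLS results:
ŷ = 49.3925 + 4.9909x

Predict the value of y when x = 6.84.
ŷ = 83.5303

To predict y for x = 6.84, substitute into the regression equation:

ŷ = 49.3925 + 4.9909 × 6.84
ŷ = 49.3925 + 34.1378
ŷ = 83.5303

This is the fitted mean response at that x — an individual observation would come with a wider prediction interval.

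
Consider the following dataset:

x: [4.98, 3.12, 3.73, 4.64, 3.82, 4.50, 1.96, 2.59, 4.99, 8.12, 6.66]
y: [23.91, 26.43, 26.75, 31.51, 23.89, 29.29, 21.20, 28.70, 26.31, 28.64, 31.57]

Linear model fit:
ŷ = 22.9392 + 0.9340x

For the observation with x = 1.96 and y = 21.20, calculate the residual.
Residual = -3.5698

The residual is the difference between the actual value and the predicted value:

Residual = y - ŷ

Step 1: Calculate predicted value
ŷ = 22.9392 + 0.9340 × 1.96
ŷ = 24.7698

Step 2: Calculate residual
Residual = 21.20 - 24.7698
Residual = -3.5698

Interpretation: the model overestimates the actual value by 3.5698 at this point (negative residual → observation lies below the fitted line).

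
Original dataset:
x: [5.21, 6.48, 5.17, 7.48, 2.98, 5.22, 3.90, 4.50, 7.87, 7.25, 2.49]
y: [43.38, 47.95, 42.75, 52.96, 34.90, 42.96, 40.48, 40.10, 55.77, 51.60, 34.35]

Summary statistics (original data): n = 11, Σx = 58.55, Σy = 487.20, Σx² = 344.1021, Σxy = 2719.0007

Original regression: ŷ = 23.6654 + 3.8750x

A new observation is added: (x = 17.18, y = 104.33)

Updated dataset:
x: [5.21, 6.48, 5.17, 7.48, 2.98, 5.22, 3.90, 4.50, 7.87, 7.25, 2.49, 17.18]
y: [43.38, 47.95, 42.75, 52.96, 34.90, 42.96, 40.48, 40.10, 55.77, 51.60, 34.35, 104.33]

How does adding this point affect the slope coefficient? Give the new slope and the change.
The slope changes from 3.8750 to 4.8244 (change of +0.9494, or +24.5%).

x = 17.18 lies well outside the original x-range [2.49, 7.87] (x̄ ≈ 5.32), so this observation has high leverage and can move the slope substantially.

Step 1: Update the sums with the new point (n goes from 11 to 12)
Σx  = 58.55 + 17.18 = 75.73
Σy  = 487.20 + 104.33 = 591.53
Σx² = 344.1021 + 17.18² = 344.1021 + 295.1524 = 639.2545
Σxy = 2719.0007 + 17.18×104.33 = 2719.0007 + 1792.3894 = 4511.3901

Step 2: Recompute the slope with b₁ = (nΣxy − ΣxΣy) / (nΣx² − (Σx)²)
Numerator   = 12×4511.3901 − 75.73×591.53 = 54136.6812 − 44796.5669 = 9340.1143
Denominator = 12×639.2545 − 75.73² = 7671.0540 − 5735.0329 = 1936.0211
b₁(new) = 9340.1143 / 1936.0211 = 4.8244

(Same formula on the original sums: (11×2719.0007 − 58.55×487.20) / (11×344.1021 − 58.55²) = 1383.4477 / 357.0206 = 3.8750, matching the given fit.)

Step 3: Change in slope
Δβ₁ = 4.8244 − 3.8750 = +0.9494
Relative change = +0.9494 / 3.8750 × 100% = +24.5%
→ the slope increases when the point is added.

Because the point sits above the extension of the original line at a high-leverage x, it tilts the fit up.
In practice: examine leverage (hᵢ) and Cook's distance rather than deleting it automatically; investigate whether it comes from the same population as the rest of the sample.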